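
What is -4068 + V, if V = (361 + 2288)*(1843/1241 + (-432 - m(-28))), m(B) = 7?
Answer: -1443338832/1241 ≈ -1.1630e+6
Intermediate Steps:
V = -1438290444/1241 (V = (361 + 2288)*(1843/1241 + (-432 - 1*7)) = 2649*(1843*(1/1241) + (-432 - 7)) = 2649*(1843/1241 - 439) = 2649*(-542956/1241) = -1438290444/1241 ≈ -1.1590e+6)
-4068 + V = -4068 - 1438290444/1241 = -1443338832/1241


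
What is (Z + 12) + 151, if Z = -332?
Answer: -169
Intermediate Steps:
(Z + 12) + 151 = (-332 + 12) + 151 = -320 + 151 = -169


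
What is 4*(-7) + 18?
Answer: -10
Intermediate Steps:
4*(-7) + 18 = -28 + 18 = -10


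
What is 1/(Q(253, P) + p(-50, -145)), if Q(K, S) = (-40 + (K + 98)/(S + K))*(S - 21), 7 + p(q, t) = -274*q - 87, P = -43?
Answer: 35/562066 ≈ 6.2270e-5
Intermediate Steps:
p(q, t) = -94 - 274*q (p(q, t) = -7 + (-274*q - 87) = -7 + (-87 - 274*q) = -94 - 274*q)
Q(K, S) = (-40 + (98 + K)/(K + S))*(-21 + S)
1/(Q(253, P) + p(-50, -145)) = 1/((-2058 - 40*(-43)**2 + 819*253 + 938*(-43) - 39*253*(-43))/(253 - 43) + (-94 - 274*(-50))) = 1/((-2058 - 40*1849 + 207207 - 40334 + 424281)/210 + (-94 + 13700)) = 1/((-2058 - 73960 + 207207 - 40334 + 424281)/210 + 13606) = 1/((1/210)*515136 + 13606) = 1/(85856/35 + 13606) = 1/(562066/35) = 35/562066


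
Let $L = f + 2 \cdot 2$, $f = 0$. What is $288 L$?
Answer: $1152$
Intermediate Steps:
$L = 4$ ($L = 0 + 2 \cdot 2 = 0 + 4 = 4$)
$288 L = 288 \cdot 4 = 1152$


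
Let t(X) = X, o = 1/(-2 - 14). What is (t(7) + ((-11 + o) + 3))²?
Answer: 289/256 ≈ 1.1289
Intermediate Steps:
o = -1/16 (o = 1/(-16) = -1/16 ≈ -0.062500)
(t(7) + ((-11 + o) + 3))² = (7 + ((-11 - 1/16) + 3))² = (7 + (-177/16 + 3))² = (7 - 129/16)² = (-17/16)² = 289/256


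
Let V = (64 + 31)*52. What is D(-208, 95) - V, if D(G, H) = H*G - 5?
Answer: -24705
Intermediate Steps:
D(G, H) = -5 + G*H (D(G, H) = G*H - 5 = -5 + G*H)
V = 4940 (V = 95*52 = 4940)
D(-208, 95) - V = (-5 - 208*95) - 1*4940 = (-5 - 19760) - 4940 = -19765 - 4940 = -24705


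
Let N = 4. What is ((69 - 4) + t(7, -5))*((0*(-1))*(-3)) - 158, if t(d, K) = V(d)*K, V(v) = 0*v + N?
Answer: -158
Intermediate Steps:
V(v) = 4 (V(v) = 0*v + 4 = 0 + 4 = 4)
t(d, K) = 4*K
((69 - 4) + t(7, -5))*((0*(-1))*(-3)) - 158 = ((69 - 4) + 4*(-5))*((0*(-1))*(-3)) - 158 = (65 - 20)*(0*(-3)) - 158 = 45*0 - 158 = 0 - 158 = -158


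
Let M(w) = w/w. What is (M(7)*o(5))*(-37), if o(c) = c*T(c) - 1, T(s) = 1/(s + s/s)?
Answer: 37/6 ≈ 6.1667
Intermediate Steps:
M(w) = 1
T(s) = 1/(1 + s) (T(s) = 1/(s + 1) = 1/(1 + s))
o(c) = -1 + c/(1 + c) (o(c) = c/(1 + c) - 1 = -1 + c/(1 + c))
(M(7)*o(5))*(-37) = (1*(-1/(1 + 5)))*(-37) = (1*(-1/6))*(-37) = (1*(-1*⅙))*(-37) = (1*(-⅙))*(-37) = -⅙*(-37) = 37/6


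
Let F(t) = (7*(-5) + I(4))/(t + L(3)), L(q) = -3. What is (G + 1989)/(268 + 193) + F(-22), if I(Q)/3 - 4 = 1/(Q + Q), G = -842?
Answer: 312841/92200 ≈ 3.3931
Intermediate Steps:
I(Q) = 12 + 3/(2*Q) (I(Q) = 12 + 3/(Q + Q) = 12 + 3/((2*Q)) = 12 + 3*(1/(2*Q)) = 12 + 3/(2*Q))
F(t) = -181/(8*(-3 + t)) (F(t) = (7*(-5) + (12 + (3/2)/4))/(t - 3) = (-35 + (12 + (3/2)*(1/4)))/(-3 + t) = (-35 + (12 + 3/8))/(-3 + t) = (-35 + 99/8)/(-3 + t) = -181/(8*(-3 + t)))
(G + 1989)/(268 + 193) + F(-22) = (-842 + 1989)/(268 + 193) - 181/(-24 + 8*(-22)) = 1147/461 - 181/(-24 - 176) = 1147*(1/461) - 181/(-200) = 1147/461 - 181*(-1/200) = 1147/461 + 181/200 = 312841/92200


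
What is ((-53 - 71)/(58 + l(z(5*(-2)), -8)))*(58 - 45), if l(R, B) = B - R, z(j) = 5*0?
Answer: -806/25 ≈ -32.240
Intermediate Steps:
z(j) = 0
((-53 - 71)/(58 + l(z(5*(-2)), -8)))*(58 - 45) = ((-53 - 71)/(58 + (-8 - 1*0)))*(58 - 45) = -124/(58 + (-8 + 0))*13 = -124/(58 - 8)*13 = -124/50*13 = -124*1/50*13 = -62/25*13 = -806/25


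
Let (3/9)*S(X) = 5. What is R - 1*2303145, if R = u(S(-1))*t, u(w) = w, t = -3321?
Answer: -2352960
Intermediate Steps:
S(X) = 15 (S(X) = 3*5 = 15)
R = -49815 (R = 15*(-3321) = -49815)
R - 1*2303145 = -49815 - 1*2303145 = -49815 - 2303145 = -2352960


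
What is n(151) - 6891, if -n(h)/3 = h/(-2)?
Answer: -13329/2 ≈ -6664.5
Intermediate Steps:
n(h) = 3*h/2 (n(h) = -3*h/(-2) = -3*h*(-1)/2 = -(-3)*h/2 = 3*h/2)
n(151) - 6891 = (3/2)*151 - 6891 = 453/2 - 6891 = -13329/2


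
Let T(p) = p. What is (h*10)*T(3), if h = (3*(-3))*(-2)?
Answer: 540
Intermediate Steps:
h = 18 (h = -9*(-2) = 18)
(h*10)*T(3) = (18*10)*3 = 180*3 = 540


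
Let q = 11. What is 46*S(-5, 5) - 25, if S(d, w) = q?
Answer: 481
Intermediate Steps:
S(d, w) = 11
46*S(-5, 5) - 25 = 46*11 - 25 = 506 - 25 = 481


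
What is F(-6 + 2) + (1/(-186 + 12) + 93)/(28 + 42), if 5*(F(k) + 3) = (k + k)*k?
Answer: 57593/12180 ≈ 4.7285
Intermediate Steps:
F(k) = -3 + 2*k²/5 (F(k) = -3 + ((k + k)*k)/5 = -3 + ((2*k)*k)/5 = -3 + (2*k²)/5 = -3 + 2*k²/5)
F(-6 + 2) + (1/(-186 + 12) + 93)/(28 + 42) = (-3 + 2*(-6 + 2)²/5) + (1/(-186 + 12) + 93)/(28 + 42) = (-3 + (⅖)*(-4)²) + (1/(-174) + 93)/70 = (-3 + (⅖)*16) + (-1/174 + 93)*(1/70) = (-3 + 32/5) + (16181/174)*(1/70) = 17/5 + 16181/12180 = 57593/12180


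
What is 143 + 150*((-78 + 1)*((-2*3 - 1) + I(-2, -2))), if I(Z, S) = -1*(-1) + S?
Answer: 92543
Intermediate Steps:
I(Z, S) = 1 + S
143 + 150*((-78 + 1)*((-2*3 - 1) + I(-2, -2))) = 143 + 150*((-78 + 1)*((-2*3 - 1) + (1 - 2))) = 143 + 150*(-77*((-6 - 1) - 1)) = 143 + 150*(-77*(-7 - 1)) = 143 + 150*(-77*(-8)) = 143 + 150*616 = 143 + 92400 = 92543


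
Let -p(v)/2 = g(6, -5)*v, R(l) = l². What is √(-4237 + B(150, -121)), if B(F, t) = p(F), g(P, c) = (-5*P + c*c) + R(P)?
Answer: I*√13537 ≈ 116.35*I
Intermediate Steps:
g(P, c) = P² + c² - 5*P (g(P, c) = (-5*P + c*c) + P² = (-5*P + c²) + P² = (c² - 5*P) + P² = P² + c² - 5*P)
p(v) = -62*v (p(v) = -2*(6² + (-5)² - 5*6)*v = -2*(36 + 25 - 30)*v = -62*v)
B(F, t) = -62*F
√(-4237 + B(150, -121)) = √(-4237 - 62*150) = √(-4237 - 9300) = √(-13537) = I*√13537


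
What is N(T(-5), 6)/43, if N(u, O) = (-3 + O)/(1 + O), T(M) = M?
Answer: 3/301 ≈ 0.0099668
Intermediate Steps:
N(u, O) = (-3 + O)/(1 + O)
N(T(-5), 6)/43 = ((-3 + 6)/(1 + 6))/43 = (3/7)/43 = ((⅐)*3)/43 = (1/43)*(3/7) = 3/301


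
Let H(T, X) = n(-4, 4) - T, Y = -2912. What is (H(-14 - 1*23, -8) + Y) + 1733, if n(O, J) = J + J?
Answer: -1134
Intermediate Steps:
n(O, J) = 2*J
H(T, X) = 8 - T (H(T, X) = 2*4 - T = 8 - T)
(H(-14 - 1*23, -8) + Y) + 1733 = ((8 - (-14 - 1*23)) - 2912) + 1733 = ((8 - (-14 - 23)) - 2912) + 1733 = ((8 - 1*(-37)) - 2912) + 1733 = ((8 + 37) - 2912) + 1733 = (45 - 2912) + 1733 = -2867 + 1733 = -1134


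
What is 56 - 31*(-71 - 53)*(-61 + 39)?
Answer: -84512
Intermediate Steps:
56 - 31*(-71 - 53)*(-61 + 39) = 56 - (-3844)*(-22) = 56 - 31*2728 = 56 - 84568 = -84512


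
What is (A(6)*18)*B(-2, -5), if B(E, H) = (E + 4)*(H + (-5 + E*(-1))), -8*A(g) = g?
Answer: 216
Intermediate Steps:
A(g) = -g/8
B(E, H) = (4 + E)*(-5 + H - E) (B(E, H) = (4 + E)*(H + (-5 - E)) = (4 + E)*(-5 + H - E))
(A(6)*18)*B(-2, -5) = (-⅛*6*18)*(-20 - 1*(-2)² - 9*(-2) + 4*(-5) - 2*(-5)) = (-¾*18)*(-20 - 1*4 + 18 - 20 + 10) = -27*(-20 - 4 + 18 - 20 + 10)/2 = -27/2*(-16) = 216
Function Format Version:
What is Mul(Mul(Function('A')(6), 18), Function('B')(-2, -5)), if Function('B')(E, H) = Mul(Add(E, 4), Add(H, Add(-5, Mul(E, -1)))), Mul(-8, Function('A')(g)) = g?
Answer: 216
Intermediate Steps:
Function('A')(g) = Mul(Rational(-1, 8), g)
Function('B')(E, H) = Mul(Add(4, E), Add(-5, H, Mul(-1, E))) (Function('B')(E, H) = Mul(Add(4, E), Add(H, Add(-5, Mul(-1, E)))) = Mul(Add(4, E), Add(-5, H, Mul(-1, E))))
Mul(Mul(Function('A')(6), 18), Function('B')(-2, -5)) = Mul(Mul(Mul(Rational(-1, 8), 6), 18), Add(-20, Mul(-1, Pow(-2, 2)), Mul(-9, -2), Mul(4, -5), Mul(-2, -5))) = Mul(Mul(Rational(-3, 4), 18), Add(-20, Mul(-1, 4), 18, -20, 10)) = Mul(Rational(-27, 2), Add(-20, -4, 18, -20, 10)) = Mul(Rational(-27, 2), -16) = 216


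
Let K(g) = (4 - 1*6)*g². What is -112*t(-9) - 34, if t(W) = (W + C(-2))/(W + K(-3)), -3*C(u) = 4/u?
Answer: -5554/81 ≈ -68.568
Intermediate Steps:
C(u) = -4/(3*u)
K(g) = -2*g² (K(g) = (4 - 6)*g² = -2*g²)
t(W) = (⅔ + W)/(-18 + W) (t(W) = (W - 4/3/(-2))/(W - 2*(-3)²) = (W - 4/3*(-½))/(W - 2*9) = (W + ⅔)/(W - 18) = (⅔ + W)/(-18 + W))
-112*t(-9) - 34 = -112*(⅔ - 9)/(-18 - 9) - 34 = -112*(-25)/((-27)*3) - 34 = -(-112)*(-25)/(27*3) - 34 = -112*25/81 - 34 = -2800/81 - 34 = -5554/81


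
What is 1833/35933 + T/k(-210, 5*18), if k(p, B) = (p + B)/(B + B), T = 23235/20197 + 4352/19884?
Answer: -4817219967379/2405098386514 ≈ -2.0029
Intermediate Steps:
T = 137475521/100399287 (T = 23235*(1/20197) + 4352*(1/19884) = 23235/20197 + 1088/4971 = 137475521/100399287 ≈ 1.3693)
k(p, B) = (B + p)/(2*B) (k(p, B) = (B + p)/((2*B)) = (B + p)*(1/(2*B)) = (B + p)/(2*B))
1833/35933 + T/k(-210, 5*18) = 1833/35933 + 137475521/(100399287*(((5*18 - 210)/(2*((5*18)))))) = 1833*(1/35933) + 137475521/(100399287*(((½)*(90 - 210)/90))) = 1833/35933 + 137475521/(100399287*(((½)*(1/90)*(-120)))) = 1833/35933 + 137475521/(100399287*(-⅔)) = 1833/35933 + (137475521/100399287)*(-3/2) = 1833/35933 - 137475521/66932858 = -4817219967379/2405098386514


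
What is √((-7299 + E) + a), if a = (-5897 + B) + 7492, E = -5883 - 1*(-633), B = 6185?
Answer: I*√4769 ≈ 69.058*I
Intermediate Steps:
E = -5250 (E = -5883 + 633 = -5250)
a = 7780 (a = (-5897 + 6185) + 7492 = 288 + 7492 = 7780)
√((-7299 + E) + a) = √((-7299 - 5250) + 7780) = √(-12549 + 7780) = √(-4769) = I*√4769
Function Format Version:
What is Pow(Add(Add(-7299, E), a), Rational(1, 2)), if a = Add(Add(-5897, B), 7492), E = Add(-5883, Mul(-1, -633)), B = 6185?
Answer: Mul(I, Pow(4769, Rational(1, 2))) ≈ Mul(69.058, I)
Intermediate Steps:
E = -5250 (E = Add(-5883, 633) = -5250)
a = 7780 (a = Add(Add(-5897, 6185), 7492) = Add(288, 7492) = 7780)
Pow(Add(Add(-7299, E), a), Rational(1, 2)) = Pow(Add(Add(-7299, -5250), 7780), Rational(1, 2)) = Pow(Add(-12549, 7780), Rational(1, 2)) = Pow(-4769, Rational(1, 2)) = Mul(I, Pow(4769, Rational(1, 2)))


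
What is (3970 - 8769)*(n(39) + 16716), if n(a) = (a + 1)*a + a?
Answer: -87893685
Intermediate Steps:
n(a) = a + a*(1 + a) (n(a) = (1 + a)*a + a = a*(1 + a) + a = a + a*(1 + a))
(3970 - 8769)*(n(39) + 16716) = (3970 - 8769)*(39*(2 + 39) + 16716) = -4799*(39*41 + 16716) = -4799*(1599 + 16716) = -4799*18315 = -87893685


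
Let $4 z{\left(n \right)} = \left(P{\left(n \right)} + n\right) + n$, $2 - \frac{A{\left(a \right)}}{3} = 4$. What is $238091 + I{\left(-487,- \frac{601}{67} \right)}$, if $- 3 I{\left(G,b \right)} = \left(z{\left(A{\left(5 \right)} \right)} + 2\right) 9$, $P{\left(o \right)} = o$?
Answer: $\frac{476197}{2} \approx 2.381 \cdot 10^{5}$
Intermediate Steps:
$A{\left(a \right)} = -6$ ($A{\left(a \right)} = 6 - 12 = -6$)
$z{\left(n \right)} = \frac{3 n}{4}$ ($z{\left(n \right)} = \frac{\left(n + n\right) + n}{4} = \frac{2 n + n}{4} = \frac{3 n}{4}$)
$I{\left(G,b \right)} = \frac{15}{2}$ ($I{\left(G,b \right)} = - \frac{\left(\frac{3}{4} \left(-6\right) + 2\right) 9}{3} = - \frac{\left(- \frac{9}{2} + 2\right) 9}{3} = - \frac{\left(- \frac{5}{2}\right) 9}{3} = \left(- \frac{1}{3}\right) \left(- \frac{45}{2}\right) = \frac{15}{2}$)
$238091 + I{\left(-487,- \frac{601}{67} \right)} = 238091 + \frac{15}{2} = \frac{476197}{2}$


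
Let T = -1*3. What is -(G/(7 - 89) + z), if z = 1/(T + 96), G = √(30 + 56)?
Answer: -1/93 + √86/82 ≈ 0.10234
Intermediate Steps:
G = √86 ≈ 9.2736
T = -3
z = 1/93 (z = 1/(-3 + 96) = 1/93 ≈ 0.010753)
-(G/(7 - 89) + z) = -(√86/(7 - 89) + 1/93) = -(√86/(-82) + 1/93) = -(-√86/82 + 1/93) = -(1/93 - √86/82) = -1/93 + √86/82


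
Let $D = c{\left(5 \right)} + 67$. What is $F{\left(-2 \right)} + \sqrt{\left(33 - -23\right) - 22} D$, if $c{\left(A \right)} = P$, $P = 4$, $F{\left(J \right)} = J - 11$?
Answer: $-13 + 71 \sqrt{34} \approx 401.0$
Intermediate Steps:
$F{\left(J \right)} = -11 + J$
$c{\left(A \right)} = 4$
$D = 71$ ($D = 4 + 67 = 71$)
$F{\left(-2 \right)} + \sqrt{\left(33 - -23\right) - 22} D = \left(-11 - 2\right) + \sqrt{\left(33 - -23\right) - 22} \cdot 71 = -13 + \sqrt{\left(33 + 23\right) - 22} \cdot 71 = -13 + \sqrt{56 - 22} \cdot 71 = -13 + \sqrt{34} \cdot 71 = -13 + 71 \sqrt{34}$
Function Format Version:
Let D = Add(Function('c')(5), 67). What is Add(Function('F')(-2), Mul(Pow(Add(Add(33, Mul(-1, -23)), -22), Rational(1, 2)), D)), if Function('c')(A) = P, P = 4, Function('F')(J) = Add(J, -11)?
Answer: Add(-13, Mul(71, Pow(34, Rational(1, 2)))) ≈ 401.00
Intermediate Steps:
Function('F')(J) = Add(-11, J)
Function('c')(A) = 4
D = 71 (D = Add(4, 67) = 71)
Add(Function('F')(-2), Mul(Pow(Add(Add(33, Mul(-1, -23)), -22), Rational(1, 2)), D)) = Add(Add(-11, -2), Mul(Pow(Add(Add(33, Mul(-1, -23)), -22), Rational(1, 2)), 71)) = Add(-13, Mul(Pow(Add(Add(33, 23), -22), Rational(1, 2)), 71)) = Add(-13, Mul(Pow(Add(56, -22), Rational(1, 2)), 71)) = Add(-13, Mul(Pow(34, Rational(1, 2)), 71)) = Add(-13, Mul(71, Pow(34, Rational(1, 2))))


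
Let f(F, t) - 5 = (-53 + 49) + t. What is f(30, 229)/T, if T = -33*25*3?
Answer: -46/495 ≈ -0.092929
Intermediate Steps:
f(F, t) = 1 + t (f(F, t) = 5 + ((-53 + 49) + t) = 5 + (-4 + t) = 1 + t)
T = -2475 (T = -825*3 = -2475)
f(30, 229)/T = (1 + 229)/(-2475) = 230*(-1/2475) = -46/495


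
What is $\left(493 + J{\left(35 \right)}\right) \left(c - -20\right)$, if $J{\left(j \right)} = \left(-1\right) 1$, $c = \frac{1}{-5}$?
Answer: $\frac{48708}{5} \approx 9741.6$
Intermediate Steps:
$c = - \frac{1}{5} \approx -0.2$
$J{\left(j \right)} = -1$
$\left(493 + J{\left(35 \right)}\right) \left(c - -20\right) = \left(493 - 1\right) \left(- \frac{1}{5} - -20\right) = 492 \left(- \frac{1}{5} + 20\right) = 492 \cdot \frac{99}{5} = \frac{48708}{5}$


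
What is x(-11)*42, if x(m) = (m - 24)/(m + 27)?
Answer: -735/8 ≈ -91.875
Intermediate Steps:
x(m) = (-24 + m)/(27 + m)
x(-11)*42 = ((-24 - 11)/(27 - 11))*42 = (-35/16)*42 = ((1/16)*(-35))*42 = -35/16*42 = -735/8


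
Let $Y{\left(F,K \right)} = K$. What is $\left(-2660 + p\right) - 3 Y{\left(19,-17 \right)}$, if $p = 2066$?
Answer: $-543$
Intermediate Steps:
$\left(-2660 + p\right) - 3 Y{\left(19,-17 \right)} = \left(-2660 + 2066\right) - -51 = -594 + 51 = -543$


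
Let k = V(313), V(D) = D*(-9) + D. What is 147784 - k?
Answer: 150288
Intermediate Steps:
V(D) = -8*D (V(D) = -9*D + D = -8*D)
k = -2504 (k = -8*313 = -2504)
147784 - k = 147784 - 1*(-2504) = 147784 + 2504 = 150288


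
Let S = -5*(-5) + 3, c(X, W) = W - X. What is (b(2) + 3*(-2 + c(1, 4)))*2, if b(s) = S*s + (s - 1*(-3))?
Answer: 128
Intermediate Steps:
S = 28 (S = 25 + 3 = 28)
b(s) = 3 + 29*s (b(s) = 28*s + (s - 1*(-3)) = 28*s + (s + 3) = 28*s + (3 + s) = 3 + 29*s)
(b(2) + 3*(-2 + c(1, 4)))*2 = ((3 + 29*2) + 3*(-2 + (4 - 1*1)))*2 = ((3 + 58) + 3*(-2 + (4 - 1)))*2 = (61 + 3*(-2 + 3))*2 = (61 + 3*1)*2 = (61 + 3)*2 = 64*2 = 128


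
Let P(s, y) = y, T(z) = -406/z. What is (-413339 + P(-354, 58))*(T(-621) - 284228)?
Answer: 72946238122142/621 ≈ 1.1747e+11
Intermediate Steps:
(-413339 + P(-354, 58))*(T(-621) - 284228) = (-413339 + 58)*(-406/(-621) - 284228) = -413281*(-406*(-1/621) - 284228) = -413281*(406/621 - 284228) = -413281*(-176505182/621) = 72946238122142/621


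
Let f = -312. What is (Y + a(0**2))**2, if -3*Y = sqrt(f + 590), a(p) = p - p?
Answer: 278/9 ≈ 30.889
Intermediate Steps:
a(p) = 0
Y = -sqrt(278)/3 (Y = -sqrt(-312 + 590)/3 = -sqrt(278)/3 ≈ -5.5578)
(Y + a(0**2))**2 = (-sqrt(278)/3 + 0)**2 = (-sqrt(278)/3)**2 = 278/9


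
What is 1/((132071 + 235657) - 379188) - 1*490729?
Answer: -5623754341/11460 ≈ -4.9073e+5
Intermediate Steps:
1/((132071 + 235657) - 379188) - 1*490729 = 1/(367728 - 379188) - 490729 = 1/(-11460) - 490729 = -1/11460 - 490729 = -5623754341/11460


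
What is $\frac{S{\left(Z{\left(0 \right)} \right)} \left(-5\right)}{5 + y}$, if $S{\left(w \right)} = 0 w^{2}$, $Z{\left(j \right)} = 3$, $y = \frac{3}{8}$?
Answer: $0$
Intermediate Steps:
$y = \frac{3}{8}$ ($y = 3 \cdot \frac{1}{8} = \frac{3}{8} \approx 0.375$)
$S{\left(w \right)} = 0$
$\frac{S{\left(Z{\left(0 \right)} \right)} \left(-5\right)}{5 + y} = \frac{0 \left(-5\right)}{5 + \frac{3}{8}} = \frac{0}{\frac{43}{8}} = 0 \cdot \frac{8}{43} = 0$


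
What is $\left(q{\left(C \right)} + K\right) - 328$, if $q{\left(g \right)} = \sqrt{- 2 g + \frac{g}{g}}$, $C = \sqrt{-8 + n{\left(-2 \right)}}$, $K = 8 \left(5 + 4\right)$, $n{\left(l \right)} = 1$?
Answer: $-256 + \sqrt{1 - 2 i \sqrt{7}} \approx -254.21 - 1.4807 i$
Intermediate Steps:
$K = 72$ ($K = 8 \cdot 9 = 72$)
$C = i \sqrt{7}$ ($C = \sqrt{-8 + 1} = \sqrt{-7} = i \sqrt{7} \approx 2.6458 i$)
$q{\left(g \right)} = \sqrt{1 - 2 g}$ ($q{\left(g \right)} = \sqrt{- 2 g + 1} = \sqrt{1 - 2 g}$)
$\left(q{\left(C \right)} + K\right) - 328 = \left(\sqrt{1 - 2 i \sqrt{7}} + 72\right) - 328 = \left(72 + \sqrt{1 - 2 i \sqrt{7}}\right) - 328 = -256 + \sqrt{1 - 2 i \sqrt{7}}$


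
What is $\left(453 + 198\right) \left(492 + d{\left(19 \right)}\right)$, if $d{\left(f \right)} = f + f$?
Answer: $345030$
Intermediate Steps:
$d{\left(f \right)} = 2 f$
$\left(453 + 198\right) \left(492 + d{\left(19 \right)}\right) = \left(453 + 198\right) \left(492 + 2 \cdot 19\right) = 651 \left(492 + 38\right) = 651 \cdot 530 = 345030$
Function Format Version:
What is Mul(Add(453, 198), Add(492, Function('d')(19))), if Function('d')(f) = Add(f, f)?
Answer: 345030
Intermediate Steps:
Function('d')(f) = Mul(2, f)
Mul(Add(453, 198), Add(492, Function('d')(19))) = Mul(Add(453, 198), Add(492, Mul(2, 19))) = Mul(651, Add(492, 38)) = Mul(651, 530) = 345030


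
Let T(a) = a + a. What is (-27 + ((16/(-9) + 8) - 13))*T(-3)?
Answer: 608/3 ≈ 202.67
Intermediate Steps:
T(a) = 2*a
(-27 + ((16/(-9) + 8) - 13))*T(-3) = (-27 + ((16/(-9) + 8) - 13))*(2*(-3)) = (-27 + ((16*(-⅑) + 8) - 13))*(-6) = (-27 + ((-16/9 + 8) - 13))*(-6) = (-27 + (56/9 - 13))*(-6) = (-27 - 61/9)*(-6) = -304/9*(-6) = 608/3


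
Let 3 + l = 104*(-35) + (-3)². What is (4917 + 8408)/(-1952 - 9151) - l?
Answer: 40334977/11103 ≈ 3632.8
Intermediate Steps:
l = -3634 (l = -3 + (104*(-35) + (-3)²) = -3 + (-3640 + 9) = -3 - 3631 = -3634)
(4917 + 8408)/(-1952 - 9151) - l = (4917 + 8408)/(-1952 - 9151) - 1*(-3634) = 13325/(-11103) + 3634 = 13325*(-1/11103) + 3634 = -13325/11103 + 3634 = 40334977/11103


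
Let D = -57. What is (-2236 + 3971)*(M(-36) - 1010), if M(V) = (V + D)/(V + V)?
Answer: -42002615/24 ≈ -1.7501e+6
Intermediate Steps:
M(V) = (-57 + V)/(2*V) (M(V) = (V - 57)/(V + V) = (-57 + V)/((2*V)) = (-57 + V)*(1/(2*V)) = (-57 + V)/(2*V))
(-2236 + 3971)*(M(-36) - 1010) = (-2236 + 3971)*((1/2)*(-57 - 36)/(-36) - 1010) = 1735*((1/2)*(-1/36)*(-93) - 1010) = 1735*(31/24 - 1010) = 1735*(-24209/24) = -42002615/24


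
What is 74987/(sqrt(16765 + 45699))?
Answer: 74987*sqrt(61)/1952 ≈ 300.03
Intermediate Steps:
74987/(sqrt(16765 + 45699)) = 74987/(sqrt(62464)) = 74987/((32*sqrt(61))) = 74987*(sqrt(61)/1952) = 74987*sqrt(61)/1952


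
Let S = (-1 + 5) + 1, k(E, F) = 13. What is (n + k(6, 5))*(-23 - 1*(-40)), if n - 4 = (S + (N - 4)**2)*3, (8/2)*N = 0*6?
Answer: 1360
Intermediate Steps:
N = 0 (N = (0*6)/4 = (1/4)*0 = 0)
S = 5 (S = 4 + 1 = 5)
n = 67 (n = 4 + (5 + (0 - 4)**2)*3 = 4 + (5 + (-4)**2)*3 = 4 + (5 + 16)*3 = 4 + 21*3 = 4 + 63 = 67)
(n + k(6, 5))*(-23 - 1*(-40)) = (67 + 13)*(-23 - 1*(-40)) = 80*(-23 + 40) = 80*17 = 1360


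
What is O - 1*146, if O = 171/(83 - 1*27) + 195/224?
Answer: -31825/224 ≈ -142.08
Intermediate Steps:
O = 879/224 (O = 171/(83 - 27) + 195*(1/224) = 171/56 + 195/224 = 879/224 ≈ 3.9241)
O - 1*146 = 879/224 - 1*146 = 879/224 - 146 = -31825/224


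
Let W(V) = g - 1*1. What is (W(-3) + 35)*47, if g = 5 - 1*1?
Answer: 1786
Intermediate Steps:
g = 4 (g = 5 - 1 = 4)
W(V) = 3 (W(V) = 4 - 1*1 = 4 - 1 = 3)
(W(-3) + 35)*47 = (3 + 35)*47 = 38*47 = 1786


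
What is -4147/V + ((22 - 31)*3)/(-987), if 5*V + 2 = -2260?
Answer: 18149/1974 ≈ 9.1940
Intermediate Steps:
V = -2262/5 (V = -⅖ + (⅕)*(-2260) = -⅖ - 452 = -2262/5 ≈ -452.40)
-4147/V + ((22 - 31)*3)/(-987) = -4147/(-2262/5) + ((22 - 31)*3)/(-987) = -4147*(-5/2262) - 9*3*(-1/987) = 55/6 - 27*(-1/987) = 55/6 + 9/329 = 18149/1974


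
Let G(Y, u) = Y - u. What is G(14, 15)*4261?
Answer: -4261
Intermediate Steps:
G(14, 15)*4261 = (14 - 1*15)*4261 = (14 - 15)*4261 = -1*4261 = -4261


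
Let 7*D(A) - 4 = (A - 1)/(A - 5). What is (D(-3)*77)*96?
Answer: 4752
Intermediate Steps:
D(A) = 4/7 + (-1 + A)/(7*(-5 + A)) (D(A) = 4/7 + ((A - 1)/(A - 5))/7 = 4/7 + ((-1 + A)/(-5 + A))/7 = 4/7 + (-1 + A)/(7*(-5 + A)))
(D(-3)*77)*96 = (((-21 + 5*(-3))/(7*(-5 - 3)))*77)*96 = (((⅐)*(-21 - 15)/(-8))*77)*96 = (((⅐)*(-⅛)*(-36))*77)*96 = ((9/14)*77)*96 = (99/2)*96 = 4752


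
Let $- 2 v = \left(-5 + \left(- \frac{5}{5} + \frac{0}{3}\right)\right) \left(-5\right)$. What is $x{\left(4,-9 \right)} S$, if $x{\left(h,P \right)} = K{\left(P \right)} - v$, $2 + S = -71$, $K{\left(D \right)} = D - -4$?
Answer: $-730$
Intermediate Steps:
$K{\left(D \right)} = 4 + D$ ($K{\left(D \right)} = D + 4 = 4 + D$)
$v = -15$ ($v = - \frac{\left(-5 + \left(- \frac{5}{5} + \frac{0}{3}\right)\right) \left(-5\right)}{2} = - \frac{\left(-5 + \left(\left(-5\right) \frac{1}{5} + 0 \cdot \frac{1}{3}\right)\right) \left(-5\right)}{2} = - \frac{\left(-5 + \left(-1 + 0\right)\right) \left(-5\right)}{2} = - \frac{\left(-5 - 1\right) \left(-5\right)}{2} = - \frac{\left(-6\right) \left(-5\right)}{2} = \left(- \frac{1}{2}\right) 30 = -15$)
$S = -73$ ($S = -2 - 71 = -73$)
$x{\left(h,P \right)} = 19 + P$ ($x{\left(h,P \right)} = \left(4 + P\right) - -15 = \left(4 + P\right) + 15 = 19 + P$)
$x{\left(4,-9 \right)} S = \left(19 - 9\right) \left(-73\right) = 10 \left(-73\right) = -730$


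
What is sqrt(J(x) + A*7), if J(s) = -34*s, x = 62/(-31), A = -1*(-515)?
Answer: sqrt(3673) ≈ 60.605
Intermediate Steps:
A = 515
x = -2 (x = 62*(-1/31) = -2)
sqrt(J(x) + A*7) = sqrt(-34*(-2) + 515*7) = sqrt(68 + 3605) = sqrt(3673)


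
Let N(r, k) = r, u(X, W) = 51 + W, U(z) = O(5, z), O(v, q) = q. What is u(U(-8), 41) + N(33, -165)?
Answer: 125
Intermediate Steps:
U(z) = z
u(U(-8), 41) + N(33, -165) = (51 + 41) + 33 = 92 + 33 = 125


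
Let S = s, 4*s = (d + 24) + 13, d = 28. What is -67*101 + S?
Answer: -27003/4 ≈ -6750.8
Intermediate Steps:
s = 65/4 (s = ((28 + 24) + 13)/4 = (52 + 13)/4 = (¼)*65 = 65/4 ≈ 16.250)
S = 65/4 ≈ 16.250
-67*101 + S = -67*101 + 65/4 = -6767 + 65/4 = -27003/4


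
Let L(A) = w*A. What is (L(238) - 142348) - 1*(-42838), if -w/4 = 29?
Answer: -127118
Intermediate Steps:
w = -116 (w = -4*29 = -116)
L(A) = -116*A
(L(238) - 142348) - 1*(-42838) = (-116*238 - 142348) - 1*(-42838) = (-27608 - 142348) + 42838 = -169956 + 42838 = -127118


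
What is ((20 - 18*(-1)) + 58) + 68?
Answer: 164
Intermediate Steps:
((20 - 18*(-1)) + 58) + 68 = ((20 + 18) + 58) + 68 = (38 + 58) + 68 = 96 + 68 = 164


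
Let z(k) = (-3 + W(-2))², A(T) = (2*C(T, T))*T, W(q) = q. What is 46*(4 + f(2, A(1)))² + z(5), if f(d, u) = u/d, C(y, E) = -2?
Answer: 209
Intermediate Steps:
A(T) = -4*T (A(T) = (2*(-2))*T = -4*T)
z(k) = 25 (z(k) = (-3 - 2)² = (-5)² = 25)
46*(4 + f(2, A(1)))² + z(5) = 46*(4 - 4*1/2)² + 25 = 46*(4 - 4*½)² + 25 = 46*(4 - 2)² + 25 = 46*2² + 25 = 46*4 + 25 = 184 + 25 = 209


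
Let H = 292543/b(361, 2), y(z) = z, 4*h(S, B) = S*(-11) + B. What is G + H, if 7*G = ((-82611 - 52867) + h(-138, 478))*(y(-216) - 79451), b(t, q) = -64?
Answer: 98316251393/64 ≈ 1.5362e+9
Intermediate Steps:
h(S, B) = -11*S/4 + B/4 (h(S, B) = (S*(-11) + B)/4 = (-11*S + B)/4 = (B - 11*S)/4 = -11*S/4 + B/4)
H = -292543/64 (H = 292543/(-64) = 292543*(-1/64) = -292543/64 ≈ -4571.0)
G = 1536195999 (G = (((-82611 - 52867) + (-11/4*(-138) + (¼)*478))*(-216 - 79451))/7 = ((-135478 + (759/2 + 239/2))*(-79667))/7 = ((-135478 + 499)*(-79667))/7 = (-134979*(-79667))/7 = (⅐)*10753371993 = 1536195999)
G + H = 1536195999 - 292543/64 = 98316251393/64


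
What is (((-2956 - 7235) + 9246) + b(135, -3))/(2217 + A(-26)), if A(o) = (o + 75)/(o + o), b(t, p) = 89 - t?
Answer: -51532/115235 ≈ -0.44719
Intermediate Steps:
A(o) = (75 + o)/(2*o) (A(o) = (75 + o)/((2*o)) = (75 + o)*(1/(2*o)) = (75 + o)/(2*o))
(((-2956 - 7235) + 9246) + b(135, -3))/(2217 + A(-26)) = (((-2956 - 7235) + 9246) + (89 - 1*135))/(2217 + (½)*(75 - 26)/(-26)) = ((-10191 + 9246) + (89 - 135))/(2217 + (½)*(-1/26)*49) = (-945 - 46)/(2217 - 49/52) = -991/115235/52 = -991*52/115235 = -51532/115235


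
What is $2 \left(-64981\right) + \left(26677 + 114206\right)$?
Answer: $10921$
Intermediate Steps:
$2 \left(-64981\right) + \left(26677 + 114206\right) = -129962 + 140883 = 10921$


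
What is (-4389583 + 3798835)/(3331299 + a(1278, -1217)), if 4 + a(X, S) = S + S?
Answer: -590748/3328861 ≈ -0.17746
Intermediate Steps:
a(X, S) = -4 + 2*S (a(X, S) = -4 + (S + S) = -4 + 2*S)
(-4389583 + 3798835)/(3331299 + a(1278, -1217)) = (-4389583 + 3798835)/(3331299 + (-4 + 2*(-1217))) = -590748/(3331299 + (-4 - 2434)) = -590748/(3331299 - 2438) = -590748/3328861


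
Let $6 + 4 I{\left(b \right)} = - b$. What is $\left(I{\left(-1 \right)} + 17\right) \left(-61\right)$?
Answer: $- \frac{3843}{4} \approx -960.75$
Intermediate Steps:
$I{\left(b \right)} = - \frac{3}{2} - \frac{b}{4}$ ($I{\left(b \right)} = - \frac{3}{2} + \frac{\left(-1\right) b}{4} = - \frac{3}{2} - \frac{b}{4}$)
$\left(I{\left(-1 \right)} + 17\right) \left(-61\right) = \left(\left(- \frac{3}{2} - - \frac{1}{4}\right) + 17\right) \left(-61\right) = \left(\left(- \frac{3}{2} + \frac{1}{4}\right) + 17\right) \left(-61\right) = \left(- \frac{5}{4} + 17\right) \left(-61\right) = \frac{63}{4} \left(-61\right) = - \frac{3843}{4}$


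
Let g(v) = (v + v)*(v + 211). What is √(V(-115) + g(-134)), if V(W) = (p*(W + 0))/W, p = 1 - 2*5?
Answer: I*√20645 ≈ 143.68*I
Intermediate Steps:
g(v) = 2*v*(211 + v) (g(v) = (2*v)*(211 + v) = 2*v*(211 + v))
p = -9 (p = 1 - 10 = -9)
V(W) = -9 (V(W) = (-9*(W + 0))/W = (-9*W)/W = -9)
√(V(-115) + g(-134)) = √(-9 + 2*(-134)*(211 - 134)) = √(-9 + 2*(-134)*77) = √(-9 - 20636) = √(-20645) = I*√20645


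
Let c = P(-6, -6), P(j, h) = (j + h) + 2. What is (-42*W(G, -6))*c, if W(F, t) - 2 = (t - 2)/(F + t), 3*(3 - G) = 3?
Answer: 1680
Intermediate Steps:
G = 2 (G = 3 - 1/3*3 = 3 - 1 = 2)
W(F, t) = 2 + (-2 + t)/(F + t) (W(F, t) = 2 + (t - 2)/(F + t) = 2 + (-2 + t)/(F + t))
P(j, h) = 2 + h + j (P(j, h) = (h + j) + 2 = 2 + h + j)
c = -10 (c = 2 - 6 - 6 = -10)
(-42*W(G, -6))*c = -42*(-2 + 2*2 + 3*(-6))/(2 - 6)*(-10) = -42*(-2 + 4 - 18)/(-4)*(-10) = -(-21)*(-16)/2*(-10) = -42*4*(-10) = -168*(-10) = 1680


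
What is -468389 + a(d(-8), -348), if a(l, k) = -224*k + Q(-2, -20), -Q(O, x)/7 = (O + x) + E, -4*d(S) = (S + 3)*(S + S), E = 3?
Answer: -390304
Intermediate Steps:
d(S) = -S*(3 + S)/2 (d(S) = -(S + 3)*(S + S)/4 = -(3 + S)*2*S/4 = -S*(3 + S)/2)
Q(O, x) = -21 - 7*O - 7*x (Q(O, x) = -7*((O + x) + 3) = -7*(3 + O + x) = -21 - 7*O - 7*x)
a(l, k) = 133 - 224*k (a(l, k) = -224*k + (-21 - 7*(-2) - 7*(-20)) = -224*k + (-21 + 14 + 140) = -224*k + 133 = 133 - 224*k)
-468389 + a(d(-8), -348) = -468389 + (133 - 224*(-348)) = -468389 + (133 + 77952) = -468389 + 78085 = -390304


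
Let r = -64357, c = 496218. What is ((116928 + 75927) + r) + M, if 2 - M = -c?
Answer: 624718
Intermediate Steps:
M = 496220 (M = 2 - (-1)*496218 = 2 - 1*(-496218) = 2 + 496218 = 496220)
((116928 + 75927) + r) + M = ((116928 + 75927) - 64357) + 496220 = (192855 - 64357) + 496220 = 128498 + 496220 = 624718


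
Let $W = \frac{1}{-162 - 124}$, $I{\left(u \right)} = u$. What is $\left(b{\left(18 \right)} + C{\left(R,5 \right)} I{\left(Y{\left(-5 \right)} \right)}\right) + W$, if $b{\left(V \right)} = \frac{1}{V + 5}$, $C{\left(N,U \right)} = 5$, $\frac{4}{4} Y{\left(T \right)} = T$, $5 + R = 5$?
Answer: $- \frac{164187}{6578} \approx -24.96$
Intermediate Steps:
$R = 0$ ($R = -5 + 5 = 0$)
$Y{\left(T \right)} = T$
$b{\left(V \right)} = \frac{1}{5 + V}$
$W = - \frac{1}{286}$ ($W = \frac{1}{-286} = - \frac{1}{286} \approx -0.0034965$)
$\left(b{\left(18 \right)} + C{\left(R,5 \right)} I{\left(Y{\left(-5 \right)} \right)}\right) + W = \left(\frac{1}{5 + 18} + 5 \left(-5\right)\right) - \frac{1}{286} = \left(\frac{1}{23} - 25\right) - \frac{1}{286} = - \frac{574}{23} - \frac{1}{286} = - \frac{164187}{6578}$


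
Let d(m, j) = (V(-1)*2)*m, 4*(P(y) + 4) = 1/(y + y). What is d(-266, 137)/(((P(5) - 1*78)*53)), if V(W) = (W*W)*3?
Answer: 21280/57929 ≈ 0.36735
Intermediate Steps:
V(W) = 3*W² (V(W) = W²*3 = 3*W²)
P(y) = -4 + 1/(8*y) (P(y) = -4 + 1/(4*(y + y)) = -4 + 1/(4*((2*y))) = -4 + (1/(2*y))/4 = -4 + 1/(8*y))
d(m, j) = 6*m (d(m, j) = ((3*(-1)²)*2)*m = ((3*1)*2)*m = (3*2)*m = 6*m)
d(-266, 137)/(((P(5) - 1*78)*53)) = (6*(-266))/((((-4 + (⅛)/5) - 1*78)*53)) = -1596*1/(53*((-4 + (⅛)*(⅕)) - 78)) = -1596*1/(53*((-4 + 1/40) - 78)) = -1596*1/(53*(-159/40 - 78)) = -1596/((-3279/40*53)) = -1596/(-173787/40) = -1596*(-40/173787) = 21280/57929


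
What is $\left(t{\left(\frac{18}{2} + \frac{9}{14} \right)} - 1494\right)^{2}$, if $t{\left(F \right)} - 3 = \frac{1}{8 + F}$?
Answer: $\frac{135617637169}{61009} \approx 2.2229 \cdot 10^{6}$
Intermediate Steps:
$t{\left(F \right)} = 3 + \frac{1}{8 + F}$
$\left(t{\left(\frac{18}{2} + \frac{9}{14} \right)} - 1494\right)^{2} = \left(\frac{25 + 3 \left(\frac{18}{2} + \frac{9}{14}\right)}{8 + \left(\frac{18}{2} + \frac{9}{14}\right)} - 1494\right)^{2} = \left(\frac{25 + 3 \left(18 \cdot \frac{1}{2} + 9 \cdot \frac{1}{14}\right)}{8 + \left(18 \cdot \frac{1}{2} + 9 \cdot \frac{1}{14}\right)} - 1494\right)^{2} = \left(\frac{25 + 3 \left(9 + \frac{9}{14}\right)}{8 + \left(9 + \frac{9}{14}\right)} - 1494\right)^{2} = \left(\frac{25 + 3 \cdot \frac{135}{14}}{8 + \frac{135}{14}} - 1494\right)^{2} = \left(\frac{25 + \frac{405}{14}}{\frac{247}{14}} - 1494\right)^{2} = \left(\frac{14}{247} \cdot \frac{755}{14} - 1494\right)^{2} = \left(\frac{755}{247} - 1494\right)^{2} = \left(- \frac{368263}{247}\right)^{2} = \frac{135617637169}{61009}$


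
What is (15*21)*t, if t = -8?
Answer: -2520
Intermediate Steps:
(15*21)*t = (15*21)*(-8) = 315*(-8) = -2520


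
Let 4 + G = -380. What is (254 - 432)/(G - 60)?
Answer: 89/222 ≈ 0.40090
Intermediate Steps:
G = -384 (G = -4 - 380 = -384)
(254 - 432)/(G - 60) = (254 - 432)/(-384 - 60) = -178/(-444) = -178*(-1/444) = 89/222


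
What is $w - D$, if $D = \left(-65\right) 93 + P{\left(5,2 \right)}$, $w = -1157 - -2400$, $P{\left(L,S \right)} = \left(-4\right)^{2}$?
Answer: $7272$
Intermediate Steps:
$P{\left(L,S \right)} = 16$
$w = 1243$ ($w = -1157 + 2400 = 1243$)
$D = -6029$ ($D = \left(-65\right) 93 + 16 = -6045 + 16 = -6029$)
$w - D = 1243 - -6029 = 1243 + 6029 = 7272$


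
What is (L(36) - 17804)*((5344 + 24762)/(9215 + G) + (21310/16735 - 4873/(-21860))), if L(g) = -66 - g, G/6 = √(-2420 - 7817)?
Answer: 8953*(-656863506*√10237 + 3211551002485*I)/(36582710*(-9215*I + 6*√10237)) ≈ -85040.0 + 3837.2*I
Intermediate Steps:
G = 6*I*√10237 (G = 6*√(-2420 - 7817) = 6*√(-10237) = 6*(I*√10237) = 6*I*√10237 ≈ 607.07*I)
(L(36) - 17804)*((5344 + 24762)/(9215 + G) + (21310/16735 - 4873/(-21860))) = ((-66 - 1*36) - 17804)*((5344 + 24762)/(9215 + 6*I*√10237) + (21310/16735 - 4873/(-21860))) = ((-66 - 36) - 17804)*(30106/(9215 + 6*I*√10237) + (21310*(1/16735) - 4873*(-1/21860))) = (-102 - 17804)*(30106/(9215 + 6*I*√10237) + (4262/3347 + 4873/21860)) = -17906*(30106/(9215 + 6*I*√10237) + 109477251/73165420) = -17906*(109477251/73165420 + 30106/(9215 + 6*I*√10237)) = -980149828203/36582710 - 539078036/(9215 + 6*I*√10237)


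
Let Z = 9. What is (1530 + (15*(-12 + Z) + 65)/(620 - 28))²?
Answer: 51277338025/21904 ≈ 2.3410e+6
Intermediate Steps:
(1530 + (15*(-12 + Z) + 65)/(620 - 28))² = (1530 + (15*(-12 + 9) + 65)/(620 - 28))² = (1530 + (15*(-3) + 65)/592)² = (1530 + (-45 + 65)*(1/592))² = (1530 + 20*(1/592))² = (1530 + 5/148)² = (226445/148)² = 51277338025/21904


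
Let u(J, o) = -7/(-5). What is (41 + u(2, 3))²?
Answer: 44944/25 ≈ 1797.8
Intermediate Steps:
u(J, o) = 7/5 (u(J, o) = -7*(-⅕) = 7/5)
(41 + u(2, 3))² = (41 + 7/5)² = (212/5)² = 44944/25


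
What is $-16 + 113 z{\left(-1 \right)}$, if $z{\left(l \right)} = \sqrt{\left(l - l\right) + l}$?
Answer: $-16 + 113 i \approx -16.0 + 113.0 i$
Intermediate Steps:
$z{\left(l \right)} = \sqrt{l}$ ($z{\left(l \right)} = \sqrt{0 + l} = \sqrt{l}$)
$-16 + 113 z{\left(-1 \right)} = -16 + 113 \sqrt{-1} = -16 + 113 i$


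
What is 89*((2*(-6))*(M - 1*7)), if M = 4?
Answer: 3204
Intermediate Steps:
89*((2*(-6))*(M - 1*7)) = 89*((2*(-6))*(4 - 1*7)) = 89*(-12*(4 - 7)) = 89*(-12*(-3)) = 89*36 = 3204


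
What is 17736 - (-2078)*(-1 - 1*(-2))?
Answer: 19814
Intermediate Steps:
17736 - (-2078)*(-1 - 1*(-2)) = 17736 - (-2078)*(-1 + 2) = 17736 - (-2078) = 17736 - 1*(-2078) = 17736 + 2078 = 19814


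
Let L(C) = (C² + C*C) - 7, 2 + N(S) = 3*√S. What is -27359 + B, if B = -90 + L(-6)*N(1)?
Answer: -27384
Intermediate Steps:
N(S) = -2 + 3*√S
L(C) = -7 + 2*C² (L(C) = (C² + C²) - 7 = 2*C² - 7 = -7 + 2*C²)
B = -25 (B = -90 + (-7 + 2*(-6)²)*(-2 + 3*√1) = -90 + (-7 + 2*36)*(-2 + 3*1) = -90 + (-7 + 72)*(-2 + 3) = -90 + 65*1 = -90 + 65 = -25)
-27359 + B = -27359 - 25 = -27384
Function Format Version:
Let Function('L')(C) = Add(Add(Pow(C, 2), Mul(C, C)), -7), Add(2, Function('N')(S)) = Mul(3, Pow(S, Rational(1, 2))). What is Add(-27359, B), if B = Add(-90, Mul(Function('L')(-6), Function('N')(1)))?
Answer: -27384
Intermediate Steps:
Function('N')(S) = Add(-2, Mul(3, Pow(S, Rational(1, 2))))
Function('L')(C) = Add(-7, Mul(2, Pow(C, 2))) (Function('L')(C) = Add(Add(Pow(C, 2), Pow(C, 2)), -7) = Add(Mul(2, Pow(C, 2)), -7) = Add(-7, Mul(2, Pow(C, 2))))
B = -25 (B = Add(-90, Mul(Add(-7, Mul(2, Pow(-6, 2))), Add(-2, Mul(3, Pow(1, Rational(1, 2)))))) = Add(-90, Mul(Add(-7, Mul(2, 36)), Add(-2, Mul(3, 1)))) = Add(-90, Mul(Add(-7, 72), Add(-2, 3))) = Add(-90, Mul(65, 1)) = Add(-90, 65) = -25)
Add(-27359, B) = Add(-27359, -25) = -27384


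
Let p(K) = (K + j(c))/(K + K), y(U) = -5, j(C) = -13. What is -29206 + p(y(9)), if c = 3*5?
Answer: -146021/5 ≈ -29204.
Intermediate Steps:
c = 15
p(K) = (-13 + K)/(2*K) (p(K) = (K - 13)/(K + K) = (-13 + K)/((2*K)) = (-13 + K)*(1/(2*K)) = (-13 + K)/(2*K))
-29206 + p(y(9)) = -29206 + (½)*(-13 - 5)/(-5) = -29206 + (½)*(-⅕)*(-18) = -29206 + 9/5 = -146021/5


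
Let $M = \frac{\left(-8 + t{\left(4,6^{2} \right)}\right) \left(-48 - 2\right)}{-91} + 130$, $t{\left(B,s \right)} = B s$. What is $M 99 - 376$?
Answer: $\frac{1810154}{91} \approx 19892.0$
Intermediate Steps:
$M = \frac{18630}{91}$ ($M = \frac{\left(-8 + 4 \cdot 6^{2}\right) \left(-48 - 2\right)}{-91} + 130 = \left(-8 + 4 \cdot 36\right) \left(-50\right) \left(- \frac{1}{91}\right) + 130 = \left(-8 + 144\right) \left(-50\right) \left(- \frac{1}{91}\right) + 130 = 136 \left(-50\right) \left(- \frac{1}{91}\right) + 130 = \left(-6800\right) \left(- \frac{1}{91}\right) + 130 = \frac{6800}{91} + 130 = \frac{18630}{91} \approx 204.73$)
$M 99 - 376 = \frac{18630}{91} \cdot 99 - 376 = \frac{1844370}{91} - 376 = \frac{1810154}{91}$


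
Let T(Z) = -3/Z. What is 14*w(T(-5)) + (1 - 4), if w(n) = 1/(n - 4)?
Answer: -121/17 ≈ -7.1176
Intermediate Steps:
w(n) = 1/(-4 + n)
14*w(T(-5)) + (1 - 4) = 14/(-4 - 3/(-5)) + (1 - 4) = 14/(-4 - 3*(-1/5)) - 3 = 14/(-4 + 3/5) - 3 = 14/(-17/5) - 3 = 14*(-5/17) - 3 = -70/17 - 3 = -121/17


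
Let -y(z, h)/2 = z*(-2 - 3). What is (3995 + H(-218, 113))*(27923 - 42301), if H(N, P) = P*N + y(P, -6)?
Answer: 280500402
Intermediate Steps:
y(z, h) = 10*z (y(z, h) = -2*z*(-2 - 3) = -2*z*(-5) = -(-10)*z = 10*z)
H(N, P) = 10*P + N*P (H(N, P) = P*N + 10*P = N*P + 10*P = 10*P + N*P)
(3995 + H(-218, 113))*(27923 - 42301) = (3995 + 113*(10 - 218))*(27923 - 42301) = (3995 + 113*(-208))*(-14378) = (3995 - 23504)*(-14378) = -19509*(-14378) = 280500402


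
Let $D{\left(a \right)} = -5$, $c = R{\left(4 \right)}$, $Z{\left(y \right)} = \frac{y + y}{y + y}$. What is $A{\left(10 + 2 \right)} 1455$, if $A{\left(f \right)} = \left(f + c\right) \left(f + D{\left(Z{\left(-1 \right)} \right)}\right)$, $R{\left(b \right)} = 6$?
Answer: $183330$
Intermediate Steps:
$Z{\left(y \right)} = 1$ ($Z{\left(y \right)} = \frac{2 y}{2 y} = 2 y \frac{1}{2 y} = 1$)
$c = 6$
$A{\left(f \right)} = \left(-5 + f\right) \left(6 + f\right)$ ($A{\left(f \right)} = \left(f + 6\right) \left(f - 5\right) = \left(6 + f\right) \left(-5 + f\right) = \left(-5 + f\right) \left(6 + f\right)$)
$A{\left(10 + 2 \right)} 1455 = \left(-30 + \left(10 + 2\right) + \left(10 + 2\right)^{2}\right) 1455 = \left(-30 + 12 + 12^{2}\right) 1455 = \left(-30 + 12 + 144\right) 1455 = 126 \cdot 1455 = 183330$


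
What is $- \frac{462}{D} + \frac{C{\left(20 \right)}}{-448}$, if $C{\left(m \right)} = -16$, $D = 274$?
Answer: $- \frac{6331}{3836} \approx -1.6504$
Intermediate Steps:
$- \frac{462}{D} + \frac{C{\left(20 \right)}}{-448} = - \frac{462}{274} - \frac{16}{-448} = \left(-462\right) \frac{1}{274} - - \frac{1}{28} = - \frac{231}{137} + \frac{1}{28} = - \frac{6331}{3836}$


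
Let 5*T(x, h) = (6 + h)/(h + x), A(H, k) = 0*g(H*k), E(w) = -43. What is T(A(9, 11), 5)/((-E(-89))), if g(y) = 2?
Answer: 11/1075 ≈ 0.010233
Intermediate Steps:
A(H, k) = 0 (A(H, k) = 0*2 = 0)
T(x, h) = (6 + h)/(5*(h + x)) (T(x, h) = ((6 + h)/(h + x))/5 = (6 + h)/(5*(h + x)))
T(A(9, 11), 5)/((-E(-89))) = ((6 + 5)/(5*(5 + 0)))/((-1*(-43))) = ((⅕)*11/5)/43 = ((⅕)*(⅕)*11)*(1/43) = (11/25)*(1/43) = 11/1075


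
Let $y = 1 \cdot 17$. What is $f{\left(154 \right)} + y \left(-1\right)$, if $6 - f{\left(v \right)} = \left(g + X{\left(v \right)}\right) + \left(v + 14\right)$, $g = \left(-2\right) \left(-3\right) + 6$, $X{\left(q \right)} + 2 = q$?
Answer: $-343$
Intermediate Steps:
$y = 17$
$X{\left(q \right)} = -2 + q$
$g = 12$ ($g = 6 + 6 = 12$)
$f{\left(v \right)} = -18 - 2 v$ ($f{\left(v \right)} = 6 - \left(\left(12 + \left(-2 + v\right)\right) + \left(v + 14\right)\right) = 6 - \left(\left(10 + v\right) + \left(14 + v\right)\right) = 6 - \left(24 + 2 v\right) = -18 - 2 v$)
$f{\left(154 \right)} + y \left(-1\right) = \left(-18 - 308\right) + 17 \left(-1\right) = \left(-18 - 308\right) - 17 = -326 - 17 = -343$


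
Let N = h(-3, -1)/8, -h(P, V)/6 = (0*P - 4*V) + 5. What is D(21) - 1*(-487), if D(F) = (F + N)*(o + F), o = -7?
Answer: 1373/2 ≈ 686.50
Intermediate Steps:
h(P, V) = -30 + 24*V (h(P, V) = -6*((0*P - 4*V) + 5) = -6*((0 - 4*V) + 5) = -6*(-4*V + 5) = -6*(5 - 4*V) = -30 + 24*V)
N = -27/4 (N = (-30 + 24*(-1))/8 = (-30 - 24)*(1/8) = -54*1/8 = -27/4 ≈ -6.7500)
D(F) = (-7 + F)*(-27/4 + F) (D(F) = (F - 27/4)*(-7 + F) = (-27/4 + F)*(-7 + F) = (-7 + F)*(-27/4 + F))
D(21) - 1*(-487) = (189/4 + 21**2 - 55/4*21) - 1*(-487) = (189/4 + 441 - 1155/4) + 487 = 399/2 + 487 = 1373/2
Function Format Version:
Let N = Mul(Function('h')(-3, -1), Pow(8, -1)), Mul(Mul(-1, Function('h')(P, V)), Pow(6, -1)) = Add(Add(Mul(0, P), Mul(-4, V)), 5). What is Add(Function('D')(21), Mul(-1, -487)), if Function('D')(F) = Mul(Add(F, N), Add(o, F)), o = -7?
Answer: Rational(1373, 2) ≈ 686.50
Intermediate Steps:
Function('h')(P, V) = Add(-30, Mul(24, V)) (Function('h')(P, V) = Mul(-6, Add(Add(Mul(0, P), Mul(-4, V)), 5)) = Mul(-6, Add(Add(0, Mul(-4, V)), 5)) = Mul(-6, Add(Mul(-4, V), 5)) = Mul(-6, Add(5, Mul(-4, V))) = Add(-30, Mul(24, V)))
N = Rational(-27, 4) (N = Mul(Add(-30, Mul(24, -1)), Pow(8, -1)) = Mul(Add(-30, -24), Rational(1, 8)) = Mul(-54, Rational(1, 8)) = Rational(-27, 4) ≈ -6.7500)
Function('D')(F) = Mul(Add(-7, F), Add(Rational(-27, 4), F)) (Function('D')(F) = Mul(Add(F, Rational(-27, 4)), Add(-7, F)) = Mul(Add(Rational(-27, 4), F), Add(-7, F)) = Mul(Add(-7, F), Add(Rational(-27, 4), F)))
Add(Function('D')(21), Mul(-1, -487)) = Add(Add(Rational(189, 4), Pow(21, 2), Mul(Rational(-55, 4), 21)), Mul(-1, -487)) = Add(Add(Rational(189, 4), 441, Rational(-1155, 4)), 487) = Add(Rational(399, 2), 487) = Rational(1373, 2)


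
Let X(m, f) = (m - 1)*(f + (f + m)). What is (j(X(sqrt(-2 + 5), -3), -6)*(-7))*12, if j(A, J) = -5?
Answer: 420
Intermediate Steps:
X(m, f) = (-1 + m)*(m + 2*f)
(j(X(sqrt(-2 + 5), -3), -6)*(-7))*12 = -5*(-7)*12 = 35*12 = 420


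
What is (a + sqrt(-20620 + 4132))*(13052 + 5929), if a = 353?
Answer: 6700293 + 113886*I*sqrt(458) ≈ 6.7003e+6 + 2.4373e+6*I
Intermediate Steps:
(a + sqrt(-20620 + 4132))*(13052 + 5929) = (353 + sqrt(-20620 + 4132))*(13052 + 5929) = (353 + sqrt(-16488))*18981 = (353 + 6*I*sqrt(458))*18981 = 6700293 + 113886*I*sqrt(458)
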